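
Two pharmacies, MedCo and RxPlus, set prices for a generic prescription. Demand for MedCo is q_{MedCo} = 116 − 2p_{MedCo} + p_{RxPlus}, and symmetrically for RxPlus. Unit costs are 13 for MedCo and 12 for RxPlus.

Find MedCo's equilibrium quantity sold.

68.4

MedCo's profit: π = (p_{MedCo} − 13)(116 − 2p_{MedCo} + p_{RxPlus}).
∂π/∂p_{MedCo} = 142 − 4p_{MedCo} + p_{RxPlus} = 0 ⇒ p_{MedCo} = 35.5 + 0.25p_{RxPlus}.
Similarly p_{RxPlus} = 35 + 0.25p_{MedCo}.
Plugging p_{RxPlus} into MedCo's best response: p_{MedCo} = 35.5 + 0.25(35 + 0.25p_{MedCo}) ⇒ 0.9375p_{MedCo} = 44.25, so p_{MedCo} = 47.2.
Then p_{RxPlus} = 35 + 0.25·47.2 = 46.8.
q_{MedCo} = 116 − 2·47.2 + 46.8 = 68.4.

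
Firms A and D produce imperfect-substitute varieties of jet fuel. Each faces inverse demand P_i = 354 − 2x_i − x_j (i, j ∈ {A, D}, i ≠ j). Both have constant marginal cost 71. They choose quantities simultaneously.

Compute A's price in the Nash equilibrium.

184.2

Firm A's profit: π = x_A(354 − 2x_A − x_D) − 71x_A.
∂π/∂x_A = 283 − 4x_A − x_D = 0 ⇒ x_A = 70.75 − 0.25x_D.
Setting x_A = x_D in the reaction function: x_A = 70.75 − 0.25x_A, so x_A = 70.75 / 1.25 = 56.6.
P_A = 354 − 2·56.6 − 56.6 = 184.2.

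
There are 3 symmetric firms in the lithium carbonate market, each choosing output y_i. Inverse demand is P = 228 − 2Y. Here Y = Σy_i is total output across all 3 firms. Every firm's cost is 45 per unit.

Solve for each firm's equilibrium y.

22.875

A representative firm's profit is π_i = y_i(228 − 2Y) − 45y_i, with Y = y_i + Σ_{j≠i} y_j.
First-order condition: 183 − 4y_i − 2Σ_{j≠i} y_j = 0.
In a symmetric equilibrium every firm chooses the same y, so Σ_{j≠i} y_j = 2y. The condition becomes 183 − 8y = 0, giving y = 183/8 = 22.875.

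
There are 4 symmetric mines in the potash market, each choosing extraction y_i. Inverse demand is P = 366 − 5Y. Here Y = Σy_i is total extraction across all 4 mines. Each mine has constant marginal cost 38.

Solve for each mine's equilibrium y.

A representative mine's profit is π_i = y_i(366 − 5Y) − 38y_i, with Y = y_i + Σ_{j≠i} y_j.
First-order condition: 328 − 10y_i − 5Σ_{j≠i} y_j = 0.
With identical mines, set every y_j = y: then 328 − 10y − 15y = 0, i.e. y = 328/25 = 13.12.

13.12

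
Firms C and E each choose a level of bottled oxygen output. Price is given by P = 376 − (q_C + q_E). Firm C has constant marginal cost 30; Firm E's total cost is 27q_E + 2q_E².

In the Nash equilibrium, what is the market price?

187

Firm C's profit: π = q_C(376 − (q_C + q_E)) − 30q_C.
∂π/∂q_C = 346 − 2q_C − q_E = 0, so q_C = 173 − 0.5q_E.
For E: ∂π/∂q_E = 349 − 6q_E − q_C = 0 ⇒ q_E = 349/6 − (1/6)q_C.
Plugging q_E into C's best response: q_C = 173 − 0.5(349/6 − (1/6)q_C) ⇒ (11/12)q_C = 1727/12, so q_C = 157.
Then q_E = 349/6 − (1/6)·157 = 32.
Equilibrium price: P = 376 − 189 = 187.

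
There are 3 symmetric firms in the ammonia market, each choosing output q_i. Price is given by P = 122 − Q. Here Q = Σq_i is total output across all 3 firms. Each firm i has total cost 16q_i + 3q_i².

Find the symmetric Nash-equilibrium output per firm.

10.6

A representative firm's profit is π_i = q_i(122 − Q) − 16q_i − 3q_i², with Q = q_i + Σ_{j≠i} q_j.
First-order condition: 106 − 8q_i − Σ_{j≠i} q_j = 0.
In a symmetric equilibrium every firm chooses the same q, so Σ_{j≠i} q_j = 2q. The condition becomes 106 − 10q = 0, giving q = 106/10 = 10.6.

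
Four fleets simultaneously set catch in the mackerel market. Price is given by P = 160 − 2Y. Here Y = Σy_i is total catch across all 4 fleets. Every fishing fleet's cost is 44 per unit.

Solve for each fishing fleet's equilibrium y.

11.6

A representative fishing fleet's profit is π_i = y_i(160 − 2Y) − 44y_i, with Y = y_i + Σ_{j≠i} y_j.
First-order condition: 116 − 4y_i − 2Σ_{j≠i} y_j = 0.
With identical fishing fleets, set every y_j = y: then 116 − 4y − 6y = 0, i.e. y = 116/10 = 11.6.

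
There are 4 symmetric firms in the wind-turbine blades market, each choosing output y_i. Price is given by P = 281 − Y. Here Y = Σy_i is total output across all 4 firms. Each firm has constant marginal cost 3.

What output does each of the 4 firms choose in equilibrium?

55.6

A representative firm's profit is π_i = y_i(281 − Y) − 3y_i, with Y = y_i + Σ_{j≠i} y_j.
First-order condition: 278 − 2y_i − Σ_{j≠i} y_j = 0.
With identical firms, set every y_j = y: then 278 − 2y − 3y = 0, i.e. y = 278/5 = 55.6.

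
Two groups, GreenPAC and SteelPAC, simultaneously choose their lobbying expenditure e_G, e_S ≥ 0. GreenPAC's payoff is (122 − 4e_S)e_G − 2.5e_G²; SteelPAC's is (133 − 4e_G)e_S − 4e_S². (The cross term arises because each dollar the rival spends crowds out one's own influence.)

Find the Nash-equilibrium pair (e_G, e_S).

18.5, 7.375

Expanding GreenPAC's payoff: 122e_G − 4e_Se_G − 2.5e_G².
∂π/∂e_G = 122 − 4e_S − 5e_G = 0, so e_G = 24.4 − 0.8e_S.
Likewise for SteelPAC: e_S = 16.625 − 0.5e_G.
Substituting the second reaction function into the first: e_G = 24.4 − 0.8(16.625 − 0.5e_G), which gives 0.6e_G = 11.1 ⇒ e_G = 18.5.
Then e_S = 16.625 − 0.5·18.5 = 7.375.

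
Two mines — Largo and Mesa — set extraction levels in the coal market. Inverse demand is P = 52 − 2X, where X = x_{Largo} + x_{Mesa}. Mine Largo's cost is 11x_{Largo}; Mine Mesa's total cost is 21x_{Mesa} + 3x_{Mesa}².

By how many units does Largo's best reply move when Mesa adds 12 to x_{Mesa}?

Mine Largo's profit: π = x_{Largo}(52 − 2(x_{Largo} + x_{Mesa})) − 11x_{Largo}.
∂π/∂x_{Largo} = 41 − 4x_{Largo} − 2x_{Mesa} = 0, so x_{Largo} = 10.25 − 0.5x_{Mesa}.
The reaction-function slope is −0.5, so a 12-unit rise in x_{Mesa} moves x_{Largo} by −0.5 × 12 = −6. Largo's best response falls — the actions are strategic substitutes.

-6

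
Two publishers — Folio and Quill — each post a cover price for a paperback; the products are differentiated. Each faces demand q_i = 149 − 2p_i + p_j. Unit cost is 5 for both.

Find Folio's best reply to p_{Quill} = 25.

Folio's profit: π = (p_{Folio} − 5)(149 − 2p_{Folio} + p_{Quill}).
∂π/∂p_{Folio} = 159 − 4p_{Folio} + p_{Quill} = 0 ⇒ p_{Folio} = 39.75 + 0.25p_{Quill}.
At p_{Quill} = 25: p_{Folio} = 39.75 + 0.25·25 = 46.

46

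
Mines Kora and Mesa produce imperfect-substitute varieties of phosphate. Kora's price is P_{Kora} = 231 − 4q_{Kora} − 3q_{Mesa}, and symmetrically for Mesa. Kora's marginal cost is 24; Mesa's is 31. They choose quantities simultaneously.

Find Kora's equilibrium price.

Mine Kora's profit: π = q_{Kora}(231 − 4q_{Kora} − 3q_{Mesa}) − 24q_{Kora}.
∂π/∂q_{Kora} = 207 − 8q_{Kora} − 3q_{Mesa} = 0 ⇒ q_{Kora} = 25.875 − 0.375q_{Mesa}.
Similarly q_{Mesa} = 25 − 0.375q_{Kora}.
Solving the two reaction functions simultaneously: (1 − (−0.375)(−0.375))q_{Kora} = 25.875 − 0.375·25, so (55/64)q_{Kora} = 16.5 and q_{Kora} = 19.2.
Then q_{Mesa} = 25 − 0.375·19.2 = 17.8.
P_{Kora} = 231 − 4·19.2 − 3·17.8 = 100.8.

100.8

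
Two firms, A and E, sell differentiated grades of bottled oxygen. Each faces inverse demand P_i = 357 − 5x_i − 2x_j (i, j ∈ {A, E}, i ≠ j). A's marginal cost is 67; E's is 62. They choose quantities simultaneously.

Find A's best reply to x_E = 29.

23.2

Firm A's profit: π = x_A(357 − 5x_A − 2x_E) − 67x_A.
∂π/∂x_A = 290 − 10x_A − 2x_E = 0 ⇒ x_A = 29 − 0.2x_E.
At x_E = 29: x_A = 29 − 0.2·29 = 23.2.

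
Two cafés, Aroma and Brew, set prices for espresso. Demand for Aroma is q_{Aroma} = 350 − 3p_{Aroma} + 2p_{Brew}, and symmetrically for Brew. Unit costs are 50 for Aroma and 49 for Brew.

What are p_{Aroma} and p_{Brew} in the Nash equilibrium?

124.8125, 124.4375

Aroma's profit: π = (p_{Aroma} − 50)(350 − 3p_{Aroma} + 2p_{Brew}).
∂π/∂p_{Aroma} = 500 − 6p_{Aroma} + 2p_{Brew} = 0 ⇒ p_{Aroma} = 250/3 + (1/3)p_{Brew}.
Similarly p_{Brew} = 497/6 + (1/3)p_{Aroma}.
Substituting the second reaction function into the first: p_{Aroma} = 250/3 + (1/3)(497/6 + (1/3)p_{Aroma}), which gives (8/9)p_{Aroma} = 1997/18 ⇒ p_{Aroma} = 124.8125.
Then p_{Brew} = 497/6 + (1/3)·124.8125 = 124.4375.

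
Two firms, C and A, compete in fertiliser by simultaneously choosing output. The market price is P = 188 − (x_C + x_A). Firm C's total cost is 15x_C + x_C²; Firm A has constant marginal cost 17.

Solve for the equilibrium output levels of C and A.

25, 73

Firm C's profit: π = x_C(188 − (x_C + x_A)) − 15x_C − x_C².
∂π/∂x_C = 173 − 4x_C − x_A = 0, so x_C = 43.25 − 0.25x_A.
For A: ∂π/∂x_A = 171 − 2x_A − x_C = 0 ⇒ x_A = 85.5 − 0.5x_C.
Plugging x_A into C's best response: x_C = 43.25 − 0.25(85.5 − 0.5x_C) ⇒ 0.875x_C = 21.875, so x_C = 25.
Then x_A = 85.5 − 0.5·25 = 73.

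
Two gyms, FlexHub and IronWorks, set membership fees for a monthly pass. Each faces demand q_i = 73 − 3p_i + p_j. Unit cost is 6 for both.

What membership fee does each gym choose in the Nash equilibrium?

FlexHub's profit: π = (p_{FlexHub} − 6)(73 − 3p_{FlexHub} + p_{IronWorks}).
∂π/∂p_{FlexHub} = 91 − 6p_{FlexHub} + p_{IronWorks} = 0 ⇒ p_{FlexHub} = 91/6 + (1/6)p_{IronWorks}.
Setting p_{FlexHub} = p_{IronWorks} in the reaction function: p_{FlexHub} = 91/6 + (1/6)p_{FlexHub}, so p_{FlexHub} = (91/6) / (5/6) = 18.2.

18.2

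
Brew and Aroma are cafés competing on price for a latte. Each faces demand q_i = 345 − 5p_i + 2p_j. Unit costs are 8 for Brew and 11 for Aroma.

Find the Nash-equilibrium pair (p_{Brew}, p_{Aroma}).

Brew's profit: π = (p_{Brew} − 8)(345 − 5p_{Brew} + 2p_{Aroma}).
∂π/∂p_{Brew} = 385 − 10p_{Brew} + 2p_{Aroma} = 0 ⇒ p_{Brew} = 38.5 + 0.2p_{Aroma}.
Similarly p_{Aroma} = 40 + 0.2p_{Brew}.
Substituting the second reaction function into the first: p_{Brew} = 38.5 + 0.2(40 + 0.2p_{Brew}), which gives 0.96p_{Brew} = 46.5 ⇒ p_{Brew} = 48.4375.
Then p_{Aroma} = 40 + 0.2·48.4375 = 49.6875.

48.4375, 49.6875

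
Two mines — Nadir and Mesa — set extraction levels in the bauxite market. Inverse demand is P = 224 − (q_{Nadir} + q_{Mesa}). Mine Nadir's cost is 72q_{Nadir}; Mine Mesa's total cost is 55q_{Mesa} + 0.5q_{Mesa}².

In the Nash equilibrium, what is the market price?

129.4

Mine Nadir's profit: π = q_{Nadir}(224 − (q_{Nadir} + q_{Mesa})) − 72q_{Nadir}.
∂π/∂q_{Nadir} = 152 − 2q_{Nadir} − q_{Mesa} = 0, so q_{Nadir} = 76 − 0.5q_{Mesa}.
For Mesa: ∂π/∂q_{Mesa} = 169 − 3q_{Mesa} − q_{Nadir} = 0 ⇒ q_{Mesa} = 169/3 − (1/3)q_{Nadir}.
Solving the two reaction functions simultaneously: (1 − (−0.5)(−1/3))q_{Nadir} = 76 − 0.5·(169/3), so (5/6)q_{Nadir} = 287/6 and q_{Nadir} = 57.4.
Then q_{Mesa} = 169/3 − (1/3)·57.4 = 37.2.
Equilibrium price: P = 224 − 94.6 = 129.4.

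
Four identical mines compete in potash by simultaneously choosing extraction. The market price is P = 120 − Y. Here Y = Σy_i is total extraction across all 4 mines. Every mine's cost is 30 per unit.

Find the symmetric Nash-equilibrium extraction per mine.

A representative mine's profit is π_i = y_i(120 − Y) − 30y_i, with Y = y_i + Σ_{j≠i} y_j.
First-order condition: 90 − 2y_i − Σ_{j≠i} y_j = 0.
In a symmetric equilibrium every mine chooses the same y, so Σ_{j≠i} y_j = 3y. The condition becomes 90 − 5y = 0, giving y = 90/5 = 18.

18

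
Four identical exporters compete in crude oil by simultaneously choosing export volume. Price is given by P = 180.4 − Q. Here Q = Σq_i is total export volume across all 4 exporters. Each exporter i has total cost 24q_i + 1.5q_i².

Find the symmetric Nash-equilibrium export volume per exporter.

A representative exporter's profit is π_i = q_i(180.4 − Q) − 24q_i − 1.5q_i², with Q = q_i + Σ_{j≠i} q_j.
First-order condition: 156.4 − 5q_i − Σ_{j≠i} q_j = 0.
Imposing symmetry (q_j = q for all j) turns Σ_{j≠i} q_j into 3q, so 156.4 = 8q and q = 19.55.

19.55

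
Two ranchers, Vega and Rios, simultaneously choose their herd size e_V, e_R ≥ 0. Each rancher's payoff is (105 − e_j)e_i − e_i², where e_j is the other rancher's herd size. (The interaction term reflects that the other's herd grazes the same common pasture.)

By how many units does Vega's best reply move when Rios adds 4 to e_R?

-2

Vega's payoff is (105 − e_R)e_V − e_V².
∂π/∂e_V = 105 − e_R − 2e_V = 0, so e_V = 52.5 − 0.5e_R.
The reaction-function slope is −0.5, so a 4-unit rise in e_R moves e_V by −0.5 × 4 = −2. Vega's best response falls — the actions are strategic substitutes.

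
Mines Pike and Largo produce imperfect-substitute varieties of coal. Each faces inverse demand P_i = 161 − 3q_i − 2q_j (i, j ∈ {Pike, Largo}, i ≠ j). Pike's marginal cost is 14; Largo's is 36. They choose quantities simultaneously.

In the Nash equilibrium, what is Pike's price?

73.25

Mine Pike's profit: π = q_{Pike}(161 − 3q_{Pike} − 2q_{Largo}) − 14q_{Pike}.
∂π/∂q_{Pike} = 147 − 6q_{Pike} − 2q_{Largo} = 0 ⇒ q_{Pike} = 24.5 − (1/3)q_{Largo}.
Similarly q_{Largo} = 125/6 − (1/3)q_{Pike}.
Substituting the second reaction function into the first: q_{Pike} = 24.5 − (1/3)(125/6 − (1/3)q_{Pike}), which gives (8/9)q_{Pike} = 158/9 ⇒ q_{Pike} = 19.75.
Then q_{Largo} = 125/6 − (1/3)·19.75 = 14.25.
P_{Pike} = 161 − 3·19.75 − 2·14.25 = 73.25.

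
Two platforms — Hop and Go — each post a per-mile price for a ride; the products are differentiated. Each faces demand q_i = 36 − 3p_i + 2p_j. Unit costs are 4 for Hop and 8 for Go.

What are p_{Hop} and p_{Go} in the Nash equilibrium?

12.75, 14.25

Hop's profit: π = (p_{Hop} − 4)(36 − 3p_{Hop} + 2p_{Go}).
∂π/∂p_{Hop} = 48 − 6p_{Hop} + 2p_{Go} = 0 ⇒ p_{Hop} = 8 + (1/3)p_{Go}.
Similarly p_{Go} = 10 + (1/3)p_{Hop}.
Plugging p_{Go} into Hop's best response: p_{Hop} = 8 + (1/3)(10 + (1/3)p_{Hop}) ⇒ (8/9)p_{Hop} = 34/3, so p_{Hop} = 12.75.
Then p_{Go} = 10 + (1/3)·12.75 = 14.25.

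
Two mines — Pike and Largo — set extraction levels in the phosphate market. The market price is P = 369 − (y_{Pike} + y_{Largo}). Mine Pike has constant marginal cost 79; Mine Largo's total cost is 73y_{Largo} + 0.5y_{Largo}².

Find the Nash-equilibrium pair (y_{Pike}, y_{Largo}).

Mine Pike's profit: π = y_{Pike}(369 − (y_{Pike} + y_{Largo})) − 79y_{Pike}.
∂π/∂y_{Pike} = 290 − 2y_{Pike} − y_{Largo} = 0, so y_{Pike} = 145 − 0.5y_{Largo}.
For Largo: ∂π/∂y_{Largo} = 296 − 3y_{Largo} − y_{Pike} = 0 ⇒ y_{Largo} = 296/3 − (1/3)y_{Pike}.
Plugging y_{Largo} into Pike's best response: y_{Pike} = 145 − 0.5(296/3 − (1/3)y_{Pike}) ⇒ (5/6)y_{Pike} = 287/3, so y_{Pike} = 114.8.
Then y_{Largo} = 296/3 − (1/3)·114.8 = 60.4.

114.8, 60.4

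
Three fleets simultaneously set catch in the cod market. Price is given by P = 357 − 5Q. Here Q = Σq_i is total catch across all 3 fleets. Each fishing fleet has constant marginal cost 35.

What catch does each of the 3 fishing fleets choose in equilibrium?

A representative fishing fleet's profit is π_i = q_i(357 − 5Q) − 35q_i, with Q = q_i + Σ_{j≠i} q_j.
First-order condition: 322 − 10q_i − 5Σ_{j≠i} q_j = 0.
Imposing symmetry (q_j = q for all j) turns Σ_{j≠i} q_j into 2q, so 322 = 20q and q = 16.1.

16.1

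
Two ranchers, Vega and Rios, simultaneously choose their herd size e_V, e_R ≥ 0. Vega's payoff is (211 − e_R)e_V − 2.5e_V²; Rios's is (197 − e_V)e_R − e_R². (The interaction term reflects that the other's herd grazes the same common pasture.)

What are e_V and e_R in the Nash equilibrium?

Expanding Vega's payoff: 211e_V − e_Re_V − 2.5e_V².
∂π/∂e_V = 211 − e_R − 5e_V = 0, so e_V = 42.2 − 0.2e_R.
Likewise for Rios: e_R = 98.5 − 0.5e_V.
Plugging e_R into Vega's best response: e_V = 42.2 − 0.2(98.5 − 0.5e_V) ⇒ 0.9e_V = 22.5, so e_V = 25.
Then e_R = 98.5 − 0.5·25 = 86.

25, 86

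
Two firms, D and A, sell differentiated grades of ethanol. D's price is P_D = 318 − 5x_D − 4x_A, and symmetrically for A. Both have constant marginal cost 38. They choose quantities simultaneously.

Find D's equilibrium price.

Firm D's profit: π = x_D(318 − 5x_D − 4x_A) − 38x_D.
∂π/∂x_D = 280 − 10x_D − 4x_A = 0 ⇒ x_D = 28 − 0.4x_A.
By symmetry x_A = x_D; substituting into the reaction function, 1.4x_D = 28 and x_D = 20.
P_D = 318 − 5·20 − 4·20 = 138.

138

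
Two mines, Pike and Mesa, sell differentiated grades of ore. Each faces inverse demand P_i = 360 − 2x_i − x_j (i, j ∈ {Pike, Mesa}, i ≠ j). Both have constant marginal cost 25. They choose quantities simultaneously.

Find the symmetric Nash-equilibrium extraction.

67

Mine Pike's profit: π = x_{Pike}(360 − 2x_{Pike} − x_{Mesa}) − 25x_{Pike}.
∂π/∂x_{Pike} = 335 − 4x_{Pike} − x_{Mesa} = 0 ⇒ x_{Pike} = 83.75 − 0.25x_{Mesa}.
The game is symmetric, so in equilibrium x_{Mesa} = x_{Pike}: the reaction function gives 1.25x_{Pike} = 83.75, hence x_{Pike} = 67.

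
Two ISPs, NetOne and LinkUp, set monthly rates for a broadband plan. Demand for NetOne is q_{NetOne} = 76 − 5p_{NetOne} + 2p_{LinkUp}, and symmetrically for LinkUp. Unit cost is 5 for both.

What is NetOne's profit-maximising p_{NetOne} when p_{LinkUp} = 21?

NetOne's profit: π = (p_{NetOne} − 5)(76 − 5p_{NetOne} + 2p_{LinkUp}).
∂π/∂p_{NetOne} = 101 − 10p_{NetOne} + 2p_{LinkUp} = 0 ⇒ p_{NetOne} = 10.1 + 0.2p_{LinkUp}.
At p_{LinkUp} = 21: p_{NetOne} = 10.1 + 0.2·21 = 14.3.

14.3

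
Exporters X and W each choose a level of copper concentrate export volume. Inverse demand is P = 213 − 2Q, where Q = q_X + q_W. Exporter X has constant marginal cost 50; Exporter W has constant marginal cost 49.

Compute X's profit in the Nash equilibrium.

1458

Exporter X's profit: π = q_X(213 − 2(q_X + q_W)) − 50q_X.
∂π/∂q_X = 163 − 4q_X − 2q_W = 0, so q_X = 40.75 − 0.5q_W.
By the same steps for W: q_W = 41 − 0.5q_X.
Substituting the second reaction function into the first: q_X = 40.75 − 0.5(41 − 0.5q_X), which gives 0.75q_X = 20.25 ⇒ q_X = 27.
Then q_W = 41 − 0.5·27 = 27.5.
Price P = 213 − 2·54.5 = 104.
X's profit: (104 − 50)·27 = 1458.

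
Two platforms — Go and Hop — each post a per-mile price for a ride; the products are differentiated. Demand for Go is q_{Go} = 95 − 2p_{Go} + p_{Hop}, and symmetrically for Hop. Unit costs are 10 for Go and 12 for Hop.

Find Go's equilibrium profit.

Go's profit: π = (p_{Go} − 10)(95 − 2p_{Go} + p_{Hop}).
∂π/∂p_{Go} = 115 − 4p_{Go} + p_{Hop} = 0 ⇒ p_{Go} = 28.75 + 0.25p_{Hop}.
Similarly p_{Hop} = 29.75 + 0.25p_{Go}.
Plugging p_{Hop} into Go's best response: p_{Go} = 28.75 + 0.25(29.75 + 0.25p_{Go}) ⇒ 0.9375p_{Go} = 36.1875, so p_{Go} = 38.6.
Then p_{Hop} = 29.75 + 0.25·38.6 = 39.4.
q_{Go} = 95 − 2·38.6 + 39.4 = 57.2.
Profit = (38.6 − 10)·57.2 = 1635.92.

1635.92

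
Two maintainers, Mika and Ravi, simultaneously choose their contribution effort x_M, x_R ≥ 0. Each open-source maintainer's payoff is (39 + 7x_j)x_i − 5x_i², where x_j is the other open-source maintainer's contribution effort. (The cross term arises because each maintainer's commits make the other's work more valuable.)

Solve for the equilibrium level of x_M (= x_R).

Mika's payoff is (39 + 7x_R)x_M − 5x_M².
∂π/∂x_M = 39 + 7x_R − 10x_M = 0, so x_M = 3.9 + 0.7x_R.
Setting x_M = x_R in the reaction function: x_M = 3.9 + 0.7x_M, so x_M = 3.9 / 0.3 = 13.

13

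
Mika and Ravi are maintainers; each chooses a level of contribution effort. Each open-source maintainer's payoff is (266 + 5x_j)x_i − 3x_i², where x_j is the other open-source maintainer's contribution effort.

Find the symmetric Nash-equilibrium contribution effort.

Mika's payoff is (266 + 5x_R)x_M − 3x_M².
∂π/∂x_M = 266 + 5x_R − 6x_M = 0, so x_M = 133/3 + (5/6)x_R.
By symmetry x_R = x_M; substituting into the reaction function, (1/6)x_M = 133/3 and x_M = 266.

266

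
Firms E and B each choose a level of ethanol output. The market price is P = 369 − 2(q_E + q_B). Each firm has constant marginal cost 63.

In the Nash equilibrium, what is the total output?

Firm E's profit: π = q_E(369 − 2(q_E + q_B)) − 63q_E.
∂π/∂q_E = 306 − 4q_E − 2q_B = 0, so q_E = 76.5 − 0.5q_B.
Setting q_E = q_B in the reaction function: q_E = 76.5 − 0.5q_E, so q_E = 76.5 / 1.5 = 51.
Total output: 51 + 51 = 102.

102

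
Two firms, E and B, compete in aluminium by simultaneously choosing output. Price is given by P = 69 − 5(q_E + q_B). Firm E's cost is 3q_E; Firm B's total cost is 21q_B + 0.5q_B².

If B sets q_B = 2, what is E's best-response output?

5.6

Firm E's profit: π = q_E(69 − 5(q_E + q_B)) − 3q_E.
∂π/∂q_E = 66 − 10q_E − 5q_B = 0, so q_E = 6.6 − 0.5q_B.
At q_B = 2: q_E = 6.6 − 0.5·2 = 5.6.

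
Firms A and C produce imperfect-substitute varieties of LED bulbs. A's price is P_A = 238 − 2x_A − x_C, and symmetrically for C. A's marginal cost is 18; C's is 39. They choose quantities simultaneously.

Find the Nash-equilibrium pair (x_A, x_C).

Firm A's profit: π = x_A(238 − 2x_A − x_C) − 18x_A.
∂π/∂x_A = 220 − 4x_A − x_C = 0 ⇒ x_A = 55 − 0.25x_C.
Similarly x_C = 49.75 − 0.25x_A.
Substituting the second reaction function into the first: x_A = 55 − 0.25(49.75 − 0.25x_A), which gives 0.9375x_A = 42.5625 ⇒ x_A = 45.4.
Then x_C = 49.75 − 0.25·45.4 = 38.4.

45.4, 38.4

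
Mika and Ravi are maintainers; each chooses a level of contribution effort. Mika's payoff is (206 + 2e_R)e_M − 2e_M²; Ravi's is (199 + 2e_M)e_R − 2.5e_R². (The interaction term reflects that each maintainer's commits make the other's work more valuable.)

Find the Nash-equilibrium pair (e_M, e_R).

Expanding Mika's payoff: 206e_M + 2e_Re_M − 2e_M².
∂π/∂e_M = 206 + 2e_R − 4e_M = 0, so e_M = 51.5 + 0.5e_R.
Likewise for Ravi: e_R = 39.8 + 0.4e_M.
Substituting the second reaction function into the first: e_M = 51.5 + 0.5(39.8 + 0.4e_M), which gives 0.8e_M = 71.4 ⇒ e_M = 89.25.
Then e_R = 39.8 + 0.4·89.25 = 75.5.

89.25, 75.5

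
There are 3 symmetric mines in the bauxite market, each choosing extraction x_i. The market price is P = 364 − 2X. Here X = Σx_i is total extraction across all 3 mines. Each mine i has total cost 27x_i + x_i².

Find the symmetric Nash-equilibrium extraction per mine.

33.7

A representative mine's profit is π_i = x_i(364 − 2X) − 27x_i − x_i², with X = x_i + Σ_{j≠i} x_j.
First-order condition: 337 − 6x_i − 2Σ_{j≠i} x_j = 0.
In a symmetric equilibrium every mine chooses the same x, so Σ_{j≠i} x_j = 2x. The condition becomes 337 − 10x = 0, giving x = 337/10 = 33.7.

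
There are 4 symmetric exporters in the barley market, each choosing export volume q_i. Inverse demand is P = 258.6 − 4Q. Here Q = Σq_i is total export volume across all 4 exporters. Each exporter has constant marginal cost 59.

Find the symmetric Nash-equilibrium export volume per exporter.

9.98

A representative exporter's profit is π_i = q_i(258.6 − 4Q) − 59q_i, with Q = q_i + Σ_{j≠i} q_j.
First-order condition: 199.6 − 8q_i − 4Σ_{j≠i} q_j = 0.
With identical exporters, set every q_j = q: then 199.6 − 8q − 12q = 0, i.e. q = 199.6/20 = 9.98.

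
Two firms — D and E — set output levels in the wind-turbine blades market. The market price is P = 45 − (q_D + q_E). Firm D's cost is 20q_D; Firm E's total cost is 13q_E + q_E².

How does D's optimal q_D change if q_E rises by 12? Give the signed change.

Firm D's profit: π = q_D(45 − (q_D + q_E)) − 20q_D.
∂π/∂q_D = 25 − 2q_D − q_E = 0, so q_D = 12.5 − 0.5q_E.
The reaction-function slope is −0.5, so a 12-unit rise in q_E moves q_D by −0.5 × 12 = −6. D's best response falls — the actions are strategic substitutes.

-6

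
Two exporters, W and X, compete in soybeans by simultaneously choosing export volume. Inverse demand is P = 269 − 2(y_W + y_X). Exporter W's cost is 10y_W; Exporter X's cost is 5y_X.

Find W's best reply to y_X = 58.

Exporter W's profit: π = y_W(269 − 2(y_W + y_X)) − 10y_W.
∂π/∂y_W = 259 − 4y_W − 2y_X = 0, so y_W = 64.75 − 0.5y_X.
At y_X = 58: y_W = 64.75 − 0.5·58 = 35.75.

35.75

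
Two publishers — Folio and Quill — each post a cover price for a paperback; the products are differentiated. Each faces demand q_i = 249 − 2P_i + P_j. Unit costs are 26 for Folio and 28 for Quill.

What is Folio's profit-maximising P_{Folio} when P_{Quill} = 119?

105

Folio's profit: π = (P_{Folio} − 26)(249 − 2P_{Folio} + P_{Quill}).
∂π/∂P_{Folio} = 301 − 4P_{Folio} + P_{Quill} = 0 ⇒ P_{Folio} = 75.25 + 0.25P_{Quill}.
At P_{Quill} = 119: P_{Folio} = 75.25 + 0.25·119 = 105.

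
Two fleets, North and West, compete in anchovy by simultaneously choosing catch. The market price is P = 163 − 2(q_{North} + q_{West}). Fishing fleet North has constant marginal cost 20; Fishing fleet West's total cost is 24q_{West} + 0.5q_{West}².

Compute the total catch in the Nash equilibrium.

44.1875

Fishing fleet North's profit: π = q_{North}(163 − 2(q_{North} + q_{West})) − 20q_{North}.
∂π/∂q_{North} = 143 − 4q_{North} − 2q_{West} = 0, so q_{North} = 35.75 − 0.5q_{West}.
For West: ∂π/∂q_{West} = 139 − 5q_{West} − 2q_{North} = 0 ⇒ q_{West} = 27.8 − 0.4q_{North}.
Solving the two reaction functions simultaneously: (1 − (−0.5)(−0.4))q_{North} = 35.75 − 0.5·27.8, so 0.8q_{North} = 21.85 and q_{North} = 27.3125.
Then q_{West} = 27.8 − 0.4·27.3125 = 16.875.
Total catch: 27.3125 + 16.875 = 44.1875.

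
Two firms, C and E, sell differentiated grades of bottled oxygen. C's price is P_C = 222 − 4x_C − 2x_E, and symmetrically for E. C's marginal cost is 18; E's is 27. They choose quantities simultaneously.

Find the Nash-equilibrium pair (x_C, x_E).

20.7, 19.2

Firm C's profit: π = x_C(222 − 4x_C − 2x_E) − 18x_C.
∂π/∂x_C = 204 − 8x_C − 2x_E = 0 ⇒ x_C = 25.5 − 0.25x_E.
Similarly x_E = 24.375 − 0.25x_C.
Substituting the second reaction function into the first: x_C = 25.5 − 0.25(24.375 − 0.25x_C), which gives 0.9375x_C = 621/32 ⇒ x_C = 20.7.
Then x_E = 24.375 − 0.25·20.7 = 19.2.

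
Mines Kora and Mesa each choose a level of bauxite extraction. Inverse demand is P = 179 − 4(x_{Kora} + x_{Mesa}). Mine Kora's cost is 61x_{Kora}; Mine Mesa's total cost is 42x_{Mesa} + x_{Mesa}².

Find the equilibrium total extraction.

19.625

Mine Kora's profit: π = x_{Kora}(179 − 4(x_{Kora} + x_{Mesa})) − 61x_{Kora}.
∂π/∂x_{Kora} = 118 − 8x_{Kora} − 4x_{Mesa} = 0, so x_{Kora} = 14.75 − 0.5x_{Mesa}.
For Mesa: ∂π/∂x_{Mesa} = 137 − 10x_{Mesa} − 4x_{Kora} = 0 ⇒ x_{Mesa} = 13.7 − 0.4x_{Kora}.
Substituting the second reaction function into the first: x_{Kora} = 14.75 − 0.5(13.7 − 0.4x_{Kora}), which gives 0.8x_{Kora} = 7.9 ⇒ x_{Kora} = 9.875.
Then x_{Mesa} = 13.7 − 0.4·9.875 = 9.75.
Total extraction: 9.875 + 9.75 = 19.625.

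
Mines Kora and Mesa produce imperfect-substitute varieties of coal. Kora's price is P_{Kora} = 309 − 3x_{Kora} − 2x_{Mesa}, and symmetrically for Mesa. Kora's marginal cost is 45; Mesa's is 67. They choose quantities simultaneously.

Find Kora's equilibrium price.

Mine Kora's profit: π = x_{Kora}(309 − 3x_{Kora} − 2x_{Mesa}) − 45x_{Kora}.
∂π/∂x_{Kora} = 264 − 6x_{Kora} − 2x_{Mesa} = 0 ⇒ x_{Kora} = 44 − (1/3)x_{Mesa}.
Similarly x_{Mesa} = 121/3 − (1/3)x_{Kora}.
Solving the two reaction functions simultaneously: (1 − (−1/3)(−1/3))x_{Kora} = 44 − (1/3)·(121/3), so (8/9)x_{Kora} = 275/9 and x_{Kora} = 34.375.
Then x_{Mesa} = 121/3 − (1/3)·34.375 = 28.875.
P_{Kora} = 309 − 3·34.375 − 2·28.875 = 148.125.

148.125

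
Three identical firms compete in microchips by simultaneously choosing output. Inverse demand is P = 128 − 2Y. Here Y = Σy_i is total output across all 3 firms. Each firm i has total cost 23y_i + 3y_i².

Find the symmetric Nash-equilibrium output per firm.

7.5

A representative firm's profit is π_i = y_i(128 − 2Y) − 23y_i − 3y_i², with Y = y_i + Σ_{j≠i} y_j.
First-order condition: 105 − 10y_i − 2Σ_{j≠i} y_j = 0.
Imposing symmetry (y_j = y for all j) turns Σ_{j≠i} y_j into 2y, so 105 = 14y and y = 7.5.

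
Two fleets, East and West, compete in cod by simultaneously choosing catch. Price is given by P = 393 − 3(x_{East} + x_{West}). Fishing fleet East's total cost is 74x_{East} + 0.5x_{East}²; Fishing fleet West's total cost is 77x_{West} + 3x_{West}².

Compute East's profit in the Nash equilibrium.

5160.96

Fishing fleet East's profit: π = x_{East}(393 − 3(x_{East} + x_{West})) − 74x_{East} − 0.5x_{East}².
∂π/∂x_{East} = 319 − 7x_{East} − 3x_{West} = 0, so x_{East} = 319/7 − (3/7)x_{West}.
For West: ∂π/∂x_{West} = 316 − 12x_{West} − 3x_{East} = 0 ⇒ x_{West} = 79/3 − 0.25x_{East}.
Plugging x_{West} into East's best response: x_{East} = 319/7 − (3/7)(79/3 − 0.25x_{East}) ⇒ (25/28)x_{East} = 240/7, so x_{East} = 38.4.
Then x_{West} = 79/3 − 0.25·38.4 = 251/15.
Price P = 393 − 3·(827/15) = 227.6.
East's profit: (227.6 − 74)·38.4 − 0.5(38.4)² = 5160.96.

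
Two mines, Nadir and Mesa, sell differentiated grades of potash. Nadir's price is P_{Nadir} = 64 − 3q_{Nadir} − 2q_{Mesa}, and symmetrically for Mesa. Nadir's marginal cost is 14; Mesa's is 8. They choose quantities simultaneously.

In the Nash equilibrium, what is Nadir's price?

Mine Nadir's profit: π = q_{Nadir}(64 − 3q_{Nadir} − 2q_{Mesa}) − 14q_{Nadir}.
∂π/∂q_{Nadir} = 50 − 6q_{Nadir} − 2q_{Mesa} = 0 ⇒ q_{Nadir} = 25/3 − (1/3)q_{Mesa}.
Similarly q_{Mesa} = 28/3 − (1/3)q_{Nadir}.
Solving the two reaction functions simultaneously: (1 − (−1/3)(−1/3))q_{Nadir} = 25/3 − (1/3)·(28/3), so (8/9)q_{Nadir} = 47/9 and q_{Nadir} = 5.875.
Then q_{Mesa} = 28/3 − (1/3)·5.875 = 7.375.
P_{Nadir} = 64 − 3·5.875 − 2·7.375 = 31.625.

31.625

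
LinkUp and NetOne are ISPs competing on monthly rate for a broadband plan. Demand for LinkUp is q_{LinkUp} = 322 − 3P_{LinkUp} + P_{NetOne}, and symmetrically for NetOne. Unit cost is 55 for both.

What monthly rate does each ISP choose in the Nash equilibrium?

97.4

LinkUp's profit: π = (P_{LinkUp} − 55)(322 − 3P_{LinkUp} + P_{NetOne}).
∂π/∂P_{LinkUp} = 487 − 6P_{LinkUp} + P_{NetOne} = 0 ⇒ P_{LinkUp} = 487/6 + (1/6)P_{NetOne}.
Setting P_{LinkUp} = P_{NetOne} in the reaction function: P_{LinkUp} = 487/6 + (1/6)P_{LinkUp}, so P_{LinkUp} = (487/6) / (5/6) = 97.4.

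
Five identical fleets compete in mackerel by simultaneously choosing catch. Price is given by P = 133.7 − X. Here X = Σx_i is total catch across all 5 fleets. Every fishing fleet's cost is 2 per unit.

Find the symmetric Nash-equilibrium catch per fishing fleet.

21.95

A representative fishing fleet's profit is π_i = x_i(133.7 − X) − 2x_i, with X = x_i + Σ_{j≠i} x_j.
First-order condition: 131.7 − 2x_i − Σ_{j≠i} x_j = 0.
In a symmetric equilibrium every fishing fleet chooses the same x, so Σ_{j≠i} x_j = 4x. The condition becomes 131.7 − 6x = 0, giving x = 131.7/6 = 21.95.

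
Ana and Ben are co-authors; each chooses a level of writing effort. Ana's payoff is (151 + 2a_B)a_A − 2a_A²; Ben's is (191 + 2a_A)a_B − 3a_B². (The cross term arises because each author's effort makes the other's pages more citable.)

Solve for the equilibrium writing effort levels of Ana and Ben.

Expanding Ana's payoff: 151a_A + 2a_Ba_A − 2a_A².
∂π/∂a_A = 151 + 2a_B − 4a_A = 0, so a_A = 37.75 + 0.5a_B.
Likewise for Ben: a_B = 191/6 + (1/3)a_A.
Substituting the second reaction function into the first: a_A = 37.75 + 0.5(191/6 + (1/3)a_A), which gives (5/6)a_A = 161/3 ⇒ a_A = 64.4.
Then a_B = 191/6 + (1/3)·64.4 = 53.3.

64.4, 53.3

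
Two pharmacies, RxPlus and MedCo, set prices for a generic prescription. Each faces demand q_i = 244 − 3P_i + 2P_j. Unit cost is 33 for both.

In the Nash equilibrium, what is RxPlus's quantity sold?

RxPlus's profit: π = (P_{RxPlus} − 33)(244 − 3P_{RxPlus} + 2P_{MedCo}).
∂π/∂P_{RxPlus} = 343 − 6P_{RxPlus} + 2P_{MedCo} = 0 ⇒ P_{RxPlus} = 343/6 + (1/3)P_{MedCo}.
By symmetry P_{MedCo} = P_{RxPlus}; substituting into the reaction function, (2/3)P_{RxPlus} = 343/6 and P_{RxPlus} = 85.75.
q_{RxPlus} = 244 − 3·85.75 + 2·85.75 = 158.25.

158.25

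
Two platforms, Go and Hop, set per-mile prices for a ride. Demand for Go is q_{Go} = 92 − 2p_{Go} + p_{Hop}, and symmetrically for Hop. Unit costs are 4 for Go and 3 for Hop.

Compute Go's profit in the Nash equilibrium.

Go's profit: π = (p_{Go} − 4)(92 − 2p_{Go} + p_{Hop}).
∂π/∂p_{Go} = 100 − 4p_{Go} + p_{Hop} = 0 ⇒ p_{Go} = 25 + 0.25p_{Hop}.
Similarly p_{Hop} = 24.5 + 0.25p_{Go}.
Solving the two reaction functions simultaneously: (1 − (0.25)(0.25))p_{Go} = 25 + 0.25·24.5, so 0.9375p_{Go} = 31.125 and p_{Go} = 33.2.
Then p_{Hop} = 24.5 + 0.25·33.2 = 32.8.
q_{Go} = 92 − 2·33.2 + 32.8 = 58.4.
Profit = (33.2 − 4)·58.4 = 1705.28.

1705.28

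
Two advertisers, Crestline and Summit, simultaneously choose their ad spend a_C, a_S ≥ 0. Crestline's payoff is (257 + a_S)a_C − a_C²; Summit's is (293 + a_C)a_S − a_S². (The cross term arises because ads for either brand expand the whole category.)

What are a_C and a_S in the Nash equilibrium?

269, 281

Expanding Crestline's payoff: 257a_C + a_Sa_C − a_C².
∂π/∂a_C = 257 + a_S − 2a_C = 0, so a_C = 128.5 + 0.5a_S.
Likewise for Summit: a_S = 146.5 + 0.5a_C.
Plugging a_S into Crestline's best response: a_C = 128.5 + 0.5(146.5 + 0.5a_C) ⇒ 0.75a_C = 201.75, so a_C = 269.
Then a_S = 146.5 + 0.5·269 = 281.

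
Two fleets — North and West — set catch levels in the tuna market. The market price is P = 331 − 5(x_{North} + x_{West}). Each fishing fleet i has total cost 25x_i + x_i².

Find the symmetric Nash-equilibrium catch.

18

Fishing fleet North's profit: π = x_{North}(331 − 5(x_{North} + x_{West})) − 25x_{North} − x_{North}².
∂π/∂x_{North} = 306 − 12x_{North} − 5x_{West} = 0, so x_{North} = 25.5 − (5/12)x_{West}.
Setting x_{North} = x_{West} in the reaction function: x_{North} = 25.5 − (5/12)x_{North}, so x_{North} = 25.5 / (17/12) = 18.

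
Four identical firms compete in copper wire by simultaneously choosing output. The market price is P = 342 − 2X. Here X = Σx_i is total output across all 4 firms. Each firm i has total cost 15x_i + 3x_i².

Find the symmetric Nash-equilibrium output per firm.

20.4375

A representative firm's profit is π_i = x_i(342 − 2X) − 15x_i − 3x_i², with X = x_i + Σ_{j≠i} x_j.
First-order condition: 327 − 10x_i − 2Σ_{j≠i} x_j = 0.
With identical firms, set every x_j = x: then 327 − 10x − 6x = 0, i.e. x = 327/16 = 20.4375.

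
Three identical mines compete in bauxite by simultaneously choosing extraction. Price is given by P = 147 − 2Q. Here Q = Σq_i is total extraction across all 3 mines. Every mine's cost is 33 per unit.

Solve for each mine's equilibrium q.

14.25

A representative mine's profit is π_i = q_i(147 − 2Q) − 33q_i, with Q = q_i + Σ_{j≠i} q_j.
First-order condition: 114 − 4q_i − 2Σ_{j≠i} q_j = 0.
In a symmetric equilibrium every mine chooses the same q, so Σ_{j≠i} q_j = 2q. The condition becomes 114 − 8q = 0, giving q = 114/8 = 14.25.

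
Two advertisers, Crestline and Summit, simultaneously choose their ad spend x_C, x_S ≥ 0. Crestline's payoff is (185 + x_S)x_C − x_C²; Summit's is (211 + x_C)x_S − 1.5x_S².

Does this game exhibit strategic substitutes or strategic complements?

Expanding Crestline's payoff: 185x_C + x_Sx_C − x_C².
∂π/∂x_C = 185 + x_S − 2x_C = 0, so x_C = 92.5 + 0.5x_S.
The best-response slope dx_C/dx_S = 0.5 > 0: the reaction function is upward-sloping, so the choices are strategic complements.

strategic complements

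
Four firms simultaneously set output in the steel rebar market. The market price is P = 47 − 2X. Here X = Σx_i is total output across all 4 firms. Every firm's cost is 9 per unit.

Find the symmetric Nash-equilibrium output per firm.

3.8

A representative firm's profit is π_i = x_i(47 − 2X) − 9x_i, with X = x_i + Σ_{j≠i} x_j.
First-order condition: 38 − 4x_i − 2Σ_{j≠i} x_j = 0.
Imposing symmetry (x_j = x for all j) turns Σ_{j≠i} x_j into 3x, so 38 = 10x and x = 3.8.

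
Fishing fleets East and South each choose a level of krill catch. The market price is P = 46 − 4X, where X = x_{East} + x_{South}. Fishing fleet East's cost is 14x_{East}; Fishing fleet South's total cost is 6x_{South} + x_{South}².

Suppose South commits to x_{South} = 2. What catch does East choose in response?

3

Fishing fleet East's profit: π = x_{East}(46 − 4(x_{East} + x_{South})) − 14x_{East}.
∂π/∂x_{East} = 32 − 8x_{East} − 4x_{South} = 0, so x_{East} = 4 − 0.5x_{South}.
At x_{South} = 2: x_{East} = 4 − 0.5·2 = 3.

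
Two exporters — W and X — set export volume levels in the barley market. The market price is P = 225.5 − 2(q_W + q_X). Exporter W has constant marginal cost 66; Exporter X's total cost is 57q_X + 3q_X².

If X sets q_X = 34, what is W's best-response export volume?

22.875

Exporter W's profit: π = q_W(225.5 − 2(q_W + q_X)) − 66q_W.
∂π/∂q_W = 159.5 − 4q_W − 2q_X = 0, so q_W = 39.875 − 0.5q_X.
At q_X = 34: q_W = 39.875 − 0.5·34 = 22.875.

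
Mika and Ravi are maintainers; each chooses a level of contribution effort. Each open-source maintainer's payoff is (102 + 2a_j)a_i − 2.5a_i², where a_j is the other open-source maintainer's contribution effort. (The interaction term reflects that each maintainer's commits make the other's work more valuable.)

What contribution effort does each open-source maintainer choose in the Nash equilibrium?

34

Mika's payoff is (102 + 2a_R)a_M − 2.5a_M².
∂π/∂a_M = 102 + 2a_R − 5a_M = 0, so a_M = 20.4 + 0.4a_R.
The game is symmetric, so in equilibrium a_R = a_M: the reaction function gives 0.6a_M = 20.4, hence a_M = 34.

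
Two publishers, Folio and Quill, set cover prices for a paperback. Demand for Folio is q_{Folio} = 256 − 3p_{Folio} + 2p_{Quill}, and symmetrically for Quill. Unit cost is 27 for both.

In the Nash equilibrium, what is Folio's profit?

9832.6875

Folio's profit: π = (p_{Folio} − 27)(256 − 3p_{Folio} + 2p_{Quill}).
∂π/∂p_{Folio} = 337 − 6p_{Folio} + 2p_{Quill} = 0 ⇒ p_{Folio} = 337/6 + (1/3)p_{Quill}.
By symmetry p_{Quill} = p_{Folio}; substituting into the reaction function, (2/3)p_{Folio} = 337/6 and p_{Folio} = 84.25.
q_{Folio} = 256 − 3·84.25 + 2·84.25 = 171.75.
Profit = (84.25 − 27)·171.75 = 9832.6875.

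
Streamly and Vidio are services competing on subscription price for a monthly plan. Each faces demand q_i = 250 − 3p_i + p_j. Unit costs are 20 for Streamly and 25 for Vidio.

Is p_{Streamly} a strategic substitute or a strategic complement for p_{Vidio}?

Streamly's profit: π = (p_{Streamly} − 20)(250 − 3p_{Streamly} + p_{Vidio}).
∂π/∂p_{Streamly} = 310 − 6p_{Streamly} + p_{Vidio} = 0 ⇒ p_{Streamly} = 155/3 + (1/6)p_{Vidio}.
The best-response slope dp_{Streamly}/dp_{Vidio} = 1/6 > 0: the reaction function is upward-sloping, so the choices are strategic complements.

strategic complements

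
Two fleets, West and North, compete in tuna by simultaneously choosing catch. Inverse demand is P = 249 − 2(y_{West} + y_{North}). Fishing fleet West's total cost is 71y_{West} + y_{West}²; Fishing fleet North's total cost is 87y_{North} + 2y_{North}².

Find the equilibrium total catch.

39

Fishing fleet West's profit: π = y_{West}(249 − 2(y_{West} + y_{North})) − 71y_{West} − y_{West}².
∂π/∂y_{West} = 178 − 6y_{West} − 2y_{North} = 0, so y_{West} = 89/3 − (1/3)y_{North}.
For North: ∂π/∂y_{North} = 162 − 8y_{North} − 2y_{West} = 0 ⇒ y_{North} = 20.25 − 0.25y_{West}.
Plugging y_{North} into West's best response: y_{West} = 89/3 − (1/3)(20.25 − 0.25y_{West}) ⇒ (11/12)y_{West} = 275/12, so y_{West} = 25.
Then y_{North} = 20.25 − 0.25·25 = 14.
Total catch: 25 + 14 = 39.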